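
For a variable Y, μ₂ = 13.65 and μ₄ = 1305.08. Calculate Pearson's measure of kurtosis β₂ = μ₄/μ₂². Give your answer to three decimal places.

μ₂² = 13.65² = 186.32250
μ₄/μ₂² = 1305.08 / 186.32250 = 7.00441
β₂ ≈ 7.004

7.004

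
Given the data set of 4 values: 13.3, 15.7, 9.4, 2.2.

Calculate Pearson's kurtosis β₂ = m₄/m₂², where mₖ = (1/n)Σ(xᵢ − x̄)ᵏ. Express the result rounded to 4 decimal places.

1.8472

x̄ = 10.1500
Σ(xᵢ − x̄)² = 104.4900 ⇒ m₂ = 26.12250
Σ(xᵢ − x̄)⁴ = 5042.1224 ⇒ m₄ = 1260.53061
m₂² = 682.38501
β₂ = m₄/m₂² = 1260.53061 / 682.38501 ≈ 1.8472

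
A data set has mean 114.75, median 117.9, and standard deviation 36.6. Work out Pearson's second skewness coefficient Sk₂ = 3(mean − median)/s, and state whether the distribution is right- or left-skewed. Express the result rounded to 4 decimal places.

-0.2582, left-skewed

Sk₂ = 3(114.75 − 117.9) / 36.6 = 3 × -3.1500 / 36.6
    = -9.4500 / 36.6 ≈ -0.2582
Sk₂ < 0 ⇒ mean < median ⇒ left-skewed (negative skew).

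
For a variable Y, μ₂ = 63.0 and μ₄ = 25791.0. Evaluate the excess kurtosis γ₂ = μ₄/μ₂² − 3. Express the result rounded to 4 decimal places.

μ₂² = 63.0² = 3969.00000
μ₄/μ₂² = 25791.0 / 3969.00000 = 6.49811
γ₂ = 6.49811 − 3 ≈ 3.4981

3.4981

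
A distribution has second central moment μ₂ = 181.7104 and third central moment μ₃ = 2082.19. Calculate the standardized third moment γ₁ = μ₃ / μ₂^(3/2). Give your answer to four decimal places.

0.8501

σ = √μ₂ = √181.7104 = 13.48000
σ³ = μ₂^(3/2) = 2449.45619
γ₁ = μ₃/σ³ = 2082.19 / 2449.45619 ≈ 0.8501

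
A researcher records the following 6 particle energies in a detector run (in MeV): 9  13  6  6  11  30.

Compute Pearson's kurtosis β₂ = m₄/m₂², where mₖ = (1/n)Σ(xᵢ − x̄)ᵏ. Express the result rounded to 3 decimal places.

x̄ = 12.5000
Σ(xᵢ − x̄)² = 405.5000 ⇒ m₂ = 67.58333
Σ(xᵢ − x̄)⁴ = 97514.3750 ⇒ m₄ = 16252.39583
m₂² = 4567.50694
β₂ = m₄/m₂² = 16252.39583 / 4567.50694 ≈ 3.558

3.558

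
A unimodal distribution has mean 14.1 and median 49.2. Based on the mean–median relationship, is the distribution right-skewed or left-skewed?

mean − median = 14.1 − 49.2 = -35.1
mean < median ⇒ the longer tail is on the left ⇒ left-skewed (negatively skewed).

left-skewed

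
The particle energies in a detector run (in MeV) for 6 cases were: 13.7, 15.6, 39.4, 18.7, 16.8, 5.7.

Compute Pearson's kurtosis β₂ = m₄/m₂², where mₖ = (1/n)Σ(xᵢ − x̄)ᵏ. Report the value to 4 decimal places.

3.3266

x̄ = 18.3167
Σ(xᵢ − x̄)² = 634.8283 ⇒ m₂ = 105.80472
Σ(xᵢ − x̄)⁴ = 223438.8359 ⇒ m₄ = 37239.80598
m₂² = 11194.63924
β₂ = m₄/m₂² = 37239.80598 / 11194.63924 ≈ 3.3266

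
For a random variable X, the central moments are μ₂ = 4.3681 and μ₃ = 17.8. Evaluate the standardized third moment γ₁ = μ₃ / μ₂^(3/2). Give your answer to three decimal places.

σ = √μ₂ = √4.3681 = 2.09000
σ³ = μ₂^(3/2) = 9.12933
γ₁ = μ₃/σ³ = 17.8 / 9.12933 ≈ 1.950

1.950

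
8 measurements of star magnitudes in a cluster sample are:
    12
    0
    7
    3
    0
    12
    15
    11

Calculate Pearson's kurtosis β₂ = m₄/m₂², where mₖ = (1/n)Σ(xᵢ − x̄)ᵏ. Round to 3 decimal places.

x̄ = 7.5000
Σ(xᵢ − x̄)² = 242.0000 ⇒ m₂ = 30.25000
Σ(xᵢ − x̄)⁴ = 10872.5000 ⇒ m₄ = 1359.06250
m₂² = 915.06250
β₂ = m₄/m₂² = 1359.06250 / 915.06250 ≈ 1.485

1.485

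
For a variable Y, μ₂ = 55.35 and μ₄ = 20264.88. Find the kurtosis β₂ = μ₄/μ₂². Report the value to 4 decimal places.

6.6147

μ₂² = 55.35² = 3063.62250
μ₄/μ₂² = 20264.88 / 3063.62250 = 6.61468
β₂ ≈ 6.6147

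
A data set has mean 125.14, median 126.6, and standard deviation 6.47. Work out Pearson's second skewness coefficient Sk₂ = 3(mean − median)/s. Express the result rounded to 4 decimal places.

-0.6770

Sk₂ = 3(125.14 − 126.6) / 6.47 = 3 × -1.4600 / 6.47
    = -4.3800 / 6.47 ≈ -0.6770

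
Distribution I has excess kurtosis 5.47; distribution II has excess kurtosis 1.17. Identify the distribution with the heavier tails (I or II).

I

Higher excess kurtosis ⇒ heavier tails relative to the normal distribution.
5.47 vs 1.17: the larger is 5.47, so I has heavier tails.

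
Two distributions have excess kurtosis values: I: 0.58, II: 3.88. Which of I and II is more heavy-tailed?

II

Higher excess kurtosis ⇒ heavier tails relative to the normal distribution.
0.58 vs 3.88: the larger is 3.88, so II has heavier tails.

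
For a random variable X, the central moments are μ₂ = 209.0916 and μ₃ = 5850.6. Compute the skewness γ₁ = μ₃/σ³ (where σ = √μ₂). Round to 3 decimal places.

1.935

σ = √μ₂ = √209.0916 = 14.46000
σ³ = μ₂^(3/2) = 3023.46454
γ₁ = μ₃/σ³ = 5850.6 / 3023.46454 ≈ 1.935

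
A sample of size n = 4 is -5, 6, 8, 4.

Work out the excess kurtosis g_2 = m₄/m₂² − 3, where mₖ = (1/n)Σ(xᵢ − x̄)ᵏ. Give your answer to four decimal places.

-0.8674

x̄ = 3.2500
Σ(xᵢ − x̄)² = 98.7500 ⇒ m₂ = 24.68750
Σ(xᵢ − x̄)⁴ = 5199.0781 ⇒ m₄ = 1299.76953
m₂² = 609.47266
g_2 = m₄/m₂² − 3 = 2.13261 − 3 ≈ -0.8674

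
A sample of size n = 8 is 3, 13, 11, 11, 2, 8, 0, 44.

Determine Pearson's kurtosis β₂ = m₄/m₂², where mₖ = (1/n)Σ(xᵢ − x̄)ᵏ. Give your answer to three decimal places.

4.916

x̄ = 11.5000
Σ(xᵢ − x̄)² = 1366.0000 ⇒ m₂ = 170.75000
Σ(xᵢ − x̄)⁴ = 1146674.5000 ⇒ m₄ = 143334.31250
m₂² = 29155.56250
β₂ = m₄/m₂² = 143334.31250 / 29155.56250 ≈ 4.916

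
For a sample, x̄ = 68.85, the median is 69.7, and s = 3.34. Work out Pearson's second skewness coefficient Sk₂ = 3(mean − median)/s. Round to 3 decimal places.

-0.763

Sk₂ = 3(68.85 − 69.7) / 3.34 = 3 × -0.8500 / 3.34
    = -2.5500 / 3.34 ≈ -0.763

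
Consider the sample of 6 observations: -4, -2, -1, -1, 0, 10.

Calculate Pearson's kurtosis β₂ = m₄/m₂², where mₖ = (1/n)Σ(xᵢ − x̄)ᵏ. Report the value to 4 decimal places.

3.7171

x̄ = 0.3333
Σ(xᵢ − x̄)² = 121.3333 ⇒ m₂ = 20.22222
Σ(xᵢ − x̄)⁴ = 9120.4444 ⇒ m₄ = 1520.07407
m₂² = 408.93827
β₂ = m₄/m₂² = 1520.07407 / 408.93827 ≈ 3.7171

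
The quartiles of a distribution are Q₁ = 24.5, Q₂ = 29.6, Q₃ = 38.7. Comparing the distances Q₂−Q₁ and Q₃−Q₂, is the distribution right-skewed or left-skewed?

right-skewed

Q₂ − Q₁ = 5.1;  Q₃ − Q₂ = 9.1
Q₃ − Q₂ > Q₂ − Q₁ ⇒ the upper half is more spread out ⇒ right-skewed.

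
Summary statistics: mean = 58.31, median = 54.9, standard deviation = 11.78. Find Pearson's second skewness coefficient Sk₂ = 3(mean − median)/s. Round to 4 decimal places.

Sk₂ = 3(58.31 − 54.9) / 11.78 = 3 × 3.4100 / 11.78
    = 10.2300 / 11.78 ≈ 0.8684

0.8684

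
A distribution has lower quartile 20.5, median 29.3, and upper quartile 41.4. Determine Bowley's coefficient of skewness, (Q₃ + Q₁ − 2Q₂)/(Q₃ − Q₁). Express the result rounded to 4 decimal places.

0.1579

numerator: Q₃ + Q₁ − 2Q₂ = 41.4 + 20.5 − 2×29.3 = 3.3000
denominator: Q₃ − Q₁ = 41.4 − 20.5 = 20.9000
Bowley skewness = 3.3000 / 20.9000 ≈ 0.1579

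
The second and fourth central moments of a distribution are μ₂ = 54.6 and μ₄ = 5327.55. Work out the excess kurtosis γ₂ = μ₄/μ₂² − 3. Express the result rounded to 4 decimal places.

-1.2129

μ₂² = 54.6² = 2981.16000
μ₄/μ₂² = 5327.55 / 2981.16000 = 1.78707
γ₂ = 1.78707 − 3 ≈ -1.2129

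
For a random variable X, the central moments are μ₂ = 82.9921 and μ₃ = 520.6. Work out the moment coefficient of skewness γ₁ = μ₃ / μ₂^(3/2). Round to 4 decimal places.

σ = √μ₂ = √82.9921 = 9.11000
σ³ = μ₂^(3/2) = 756.05803
γ₁ = μ₃/σ³ = 520.6 / 756.05803 ≈ 0.6886

0.6886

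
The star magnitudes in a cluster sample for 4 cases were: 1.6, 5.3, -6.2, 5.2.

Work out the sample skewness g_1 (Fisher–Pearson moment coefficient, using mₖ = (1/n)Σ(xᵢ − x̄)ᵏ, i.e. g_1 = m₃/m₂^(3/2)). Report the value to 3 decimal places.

x̄ = (1.6 + 5.3 - 6.2 + 5.2) / 4 = 1.4750
deviations (xᵢ − x̄): 0.1250, 3.8250, -7.6750, 3.7250
Σ(xᵢ − x̄)² = 87.4275 ⇒ m₂ = 87.4275/4 = 21.85688
Σ(xᵢ − x̄)³ = -344.4499 ⇒ m₃ = -344.4499/4 = -86.11247
m₂^(3/2) = 21.85688^(1.5) = 102.18381
g_1 = m₃ / m₂^(3/2) = -86.11247 / 102.18381 ≈ -0.843

-0.843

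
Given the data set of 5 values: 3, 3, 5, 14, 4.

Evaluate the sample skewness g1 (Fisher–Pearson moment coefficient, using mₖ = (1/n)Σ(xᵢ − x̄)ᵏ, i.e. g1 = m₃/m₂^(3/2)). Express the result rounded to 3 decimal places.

1.386

x̄ = (3 + 3 + 5 + 14 + 4) / 5 = 5.8000
deviations (xᵢ − x̄): -2.8000, -2.8000, -0.8000, 8.2000, -1.8000
Σ(xᵢ − x̄)² = 86.8000 ⇒ m₂ = 86.8000/5 = 17.36000
Σ(xᵢ − x̄)³ = 501.1200 ⇒ m₃ = 501.1200/5 = 100.22400
m₂^(3/2) = 17.36000^(1.5) = 72.33102
g1 = m₃ / m₂^(3/2) = 100.22400 / 72.33102 ≈ 1.386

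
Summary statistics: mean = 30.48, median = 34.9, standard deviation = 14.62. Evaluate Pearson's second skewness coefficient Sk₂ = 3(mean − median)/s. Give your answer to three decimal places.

Sk₂ = 3(30.48 − 34.9) / 14.62 = 3 × -4.4200 / 14.62
    = -13.2600 / 14.62 ≈ -0.907

-0.907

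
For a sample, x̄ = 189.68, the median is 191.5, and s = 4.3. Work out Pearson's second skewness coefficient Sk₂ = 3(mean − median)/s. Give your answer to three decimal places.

Sk₂ = 3(189.68 − 191.5) / 4.3 = 3 × -1.8200 / 4.3
    = -5.4600 / 4.3 ≈ -1.270

-1.270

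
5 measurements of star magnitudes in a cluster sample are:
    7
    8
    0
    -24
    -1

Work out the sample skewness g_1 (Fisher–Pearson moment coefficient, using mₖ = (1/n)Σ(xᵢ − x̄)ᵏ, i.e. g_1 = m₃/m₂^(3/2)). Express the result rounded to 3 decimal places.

-1.149

x̄ = (7 + 8 + 0 - 24 - 1) / 5 = -2.0000
deviations (xᵢ − x̄): 9.0000, 10.0000, 2.0000, -22.0000, 1.0000
Σ(xᵢ − x̄)² = 670.0000 ⇒ m₂ = 670.0000/5 = 134.00000
Σ(xᵢ − x̄)³ = -8910.0000 ⇒ m₃ = -8910.0000/5 = -1782.00000
m₂^(3/2) = 134.00000^(1.5) = 1551.16214
g_1 = m₃ / m₂^(3/2) = -1782.00000 / 1551.16214 ≈ -1.149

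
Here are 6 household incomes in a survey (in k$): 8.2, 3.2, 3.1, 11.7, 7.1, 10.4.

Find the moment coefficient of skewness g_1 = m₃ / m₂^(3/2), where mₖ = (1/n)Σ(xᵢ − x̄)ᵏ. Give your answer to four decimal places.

-0.1146

x̄ = (8.2 + 3.2 + 3.1 + 11.7 + 7.1 + 10.4) / 6 = 7.2833
deviations (xᵢ − x̄): 0.9167, -4.0833, -4.1833, 4.4167, -0.1833, 3.1167
Σ(xᵢ − x̄)² = 64.2683 ⇒ m₂ = 64.2683/6 = 10.71139
Σ(xᵢ − x̄)³ = -24.0996 ⇒ m₃ = -24.0996/6 = -4.01659
m₂^(3/2) = 10.71139^(1.5) = 35.05651
g_1 = m₃ / m₂^(3/2) = -4.01659 / 35.05651 ≈ -0.1146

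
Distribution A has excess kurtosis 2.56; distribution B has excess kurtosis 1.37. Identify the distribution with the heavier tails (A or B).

A

Higher excess kurtosis ⇒ heavier tails relative to the normal distribution.
2.56 vs 1.37: the larger is 2.56, so A has heavier tails.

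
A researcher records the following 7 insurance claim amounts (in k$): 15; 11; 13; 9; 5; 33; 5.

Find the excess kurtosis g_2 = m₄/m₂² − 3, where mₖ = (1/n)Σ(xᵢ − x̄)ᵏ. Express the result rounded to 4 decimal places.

x̄ = 13.0000
Σ(xᵢ − x̄)² = 552.0000 ⇒ m₂ = 78.85714
Σ(xᵢ − x̄)⁴ = 168480.0000 ⇒ m₄ = 24068.57143
m₂² = 6218.44898
g_2 = m₄/m₂² − 3 = 3.87051 − 3 ≈ 0.8705

0.8705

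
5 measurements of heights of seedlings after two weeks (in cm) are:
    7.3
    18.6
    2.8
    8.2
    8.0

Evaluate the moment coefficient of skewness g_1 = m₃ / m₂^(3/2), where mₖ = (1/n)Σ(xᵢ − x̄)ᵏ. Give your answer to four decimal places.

0.9226

x̄ = (7.3 + 18.6 + 2.8 + 8.2 + 8.0) / 5 = 8.9800
deviations (xᵢ − x̄): -1.6800, 9.6200, -6.1800, -0.7800, -0.9800
Σ(xᵢ − x̄)² = 135.1280 ⇒ m₂ = 135.1280/5 = 27.02560
Σ(xᵢ − x̄)³ = 648.0907 ⇒ m₃ = 648.0907/5 = 129.61814
m₂^(3/2) = 27.02560^(1.5) = 140.49569
g_1 = m₃ / m₂^(3/2) = 129.61814 / 140.49569 ≈ 0.9226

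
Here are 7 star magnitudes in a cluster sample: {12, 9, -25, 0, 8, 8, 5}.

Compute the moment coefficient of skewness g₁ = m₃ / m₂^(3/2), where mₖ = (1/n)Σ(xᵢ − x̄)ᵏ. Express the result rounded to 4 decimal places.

-1.6967

x̄ = (12 + 9 - 25 + 0 + 8 + 8 + 5) / 7 = 2.4286
deviations (xᵢ − x̄): 9.5714, 6.5714, -27.4286, -2.4286, 5.5714, 5.5714, 2.5714
Σ(xᵢ − x̄)² = 961.7143 ⇒ m₂ = 961.7143/7 = 137.38776
Σ(xᵢ − x̄)³ = -19126.0408 ⇒ m₃ = -19126.0408/7 = -2732.29155
m₂^(3/2) = 137.38776^(1.5) = 1610.35654
g₁ = m₃ / m₂^(3/2) = -2732.29155 / 1610.35654 ≈ -1.6967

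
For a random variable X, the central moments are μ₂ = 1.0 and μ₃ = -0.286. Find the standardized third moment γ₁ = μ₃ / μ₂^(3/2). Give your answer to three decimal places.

-0.286

σ = √μ₂ = √1.0 = 1.00000
σ³ = μ₂^(3/2) = 1.00000
γ₁ = μ₃/σ³ = -0.286 / 1.00000 ≈ -0.286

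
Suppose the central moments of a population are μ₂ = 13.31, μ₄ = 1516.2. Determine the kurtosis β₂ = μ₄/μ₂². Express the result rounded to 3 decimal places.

8.559

μ₂² = 13.31² = 177.15610
μ₄/μ₂² = 1516.2 / 177.15610 = 8.55855
β₂ ≈ 8.559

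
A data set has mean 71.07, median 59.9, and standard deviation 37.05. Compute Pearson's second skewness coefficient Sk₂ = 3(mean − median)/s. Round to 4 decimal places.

0.9045

Sk₂ = 3(71.07 − 59.9) / 37.05 = 3 × 11.1700 / 37.05
    = 33.5100 / 37.05 ≈ 0.9045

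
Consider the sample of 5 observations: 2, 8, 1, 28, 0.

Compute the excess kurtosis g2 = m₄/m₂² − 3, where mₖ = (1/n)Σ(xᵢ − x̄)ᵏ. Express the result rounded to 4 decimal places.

x̄ = 7.8000
Σ(xᵢ − x̄)² = 548.8000 ⇒ m₂ = 109.76000
Σ(xᵢ − x̄)⁴ = 173467.9360 ⇒ m₄ = 34693.58720
m₂² = 12047.25760
g2 = m₄/m₂² − 3 = 2.87979 − 3 ≈ -0.1202

-0.1202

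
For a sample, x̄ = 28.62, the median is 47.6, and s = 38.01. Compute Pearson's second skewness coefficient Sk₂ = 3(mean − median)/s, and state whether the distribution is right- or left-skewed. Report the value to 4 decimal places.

-1.4980, left-skewed

Sk₂ = 3(28.62 − 47.6) / 38.01 = 3 × -18.9800 / 38.01
    = -56.9400 / 38.01 ≈ -1.4980
Sk₂ < 0 ⇒ mean < median ⇒ left-skewed (negative skew).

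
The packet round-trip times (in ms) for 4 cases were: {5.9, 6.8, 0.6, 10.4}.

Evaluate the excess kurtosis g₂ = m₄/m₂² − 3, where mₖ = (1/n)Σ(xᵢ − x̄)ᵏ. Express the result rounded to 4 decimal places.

-1.0035

x̄ = 5.9250
Σ(xᵢ − x̄)² = 49.1475 ⇒ m₂ = 12.28688
Σ(xᵢ − x̄)⁴ = 1205.6533 ⇒ m₄ = 301.41333
m₂² = 150.96730
g₂ = m₄/m₂² − 3 = 1.99655 − 3 ≈ -1.0035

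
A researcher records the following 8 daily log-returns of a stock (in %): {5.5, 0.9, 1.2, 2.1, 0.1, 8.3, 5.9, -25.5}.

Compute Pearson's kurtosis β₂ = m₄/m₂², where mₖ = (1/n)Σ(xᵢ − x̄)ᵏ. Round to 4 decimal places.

x̄ = -0.1875
Σ(xᵢ − x̄)² = 790.5888 ⇒ m₂ = 98.82359
Σ(xᵢ − x̄)⁴ = 418167.0793 ⇒ m₄ = 52270.88492
m₂² = 9766.10268
β₂ = m₄/m₂² = 52270.88492 / 9766.10268 ≈ 5.3523

5.3523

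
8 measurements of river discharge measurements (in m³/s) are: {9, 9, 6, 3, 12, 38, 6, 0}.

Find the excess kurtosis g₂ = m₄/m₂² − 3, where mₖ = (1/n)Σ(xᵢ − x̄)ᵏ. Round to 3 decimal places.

2.083

x̄ = 10.3750
Σ(xᵢ − x̄)² = 969.8750 ⇒ m₂ = 121.23438
Σ(xᵢ − x̄)⁴ = 597675.3066 ⇒ m₄ = 74709.41333
m₂² = 14697.77368
g₂ = m₄/m₂² − 3 = 5.08304 − 3 ≈ 2.083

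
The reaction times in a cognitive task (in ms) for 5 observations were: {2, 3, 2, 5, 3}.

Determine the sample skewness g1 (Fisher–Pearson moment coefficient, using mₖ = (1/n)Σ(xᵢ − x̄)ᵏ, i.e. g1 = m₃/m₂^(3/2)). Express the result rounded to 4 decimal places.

0.9129

x̄ = (2 + 3 + 2 + 5 + 3) / 5 = 3.0000
deviations (xᵢ − x̄): -1.0000, 0.0000, -1.0000, 2.0000, 0.0000
Σ(xᵢ − x̄)² = 6.0000 ⇒ m₂ = 6.0000/5 = 1.20000
Σ(xᵢ − x̄)³ = 6.0000 ⇒ m₃ = 6.0000/5 = 1.20000
m₂^(3/2) = 1.20000^(1.5) = 1.31453
g1 = m₃ / m₂^(3/2) = 1.20000 / 1.31453 ≈ 0.9129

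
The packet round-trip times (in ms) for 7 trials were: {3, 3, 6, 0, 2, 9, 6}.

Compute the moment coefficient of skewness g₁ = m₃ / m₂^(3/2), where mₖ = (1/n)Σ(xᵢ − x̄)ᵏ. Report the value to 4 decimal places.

x̄ = (3 + 3 + 6 + 0 + 2 + 9 + 6) / 7 = 4.1429
deviations (xᵢ − x̄): -1.1429, -1.1429, 1.8571, -4.1429, -2.1429, 4.8571, 1.8571
Σ(xᵢ − x̄)² = 54.8571 ⇒ m₂ = 54.8571/7 = 7.83673
Σ(xᵢ − x̄)³ = 43.4694 ⇒ m₃ = 43.4694/7 = 6.20991
m₂^(3/2) = 7.83673^(1.5) = 21.93829
g₁ = m₃ / m₂^(3/2) = 6.20991 / 21.93829 ≈ 0.2831

0.2831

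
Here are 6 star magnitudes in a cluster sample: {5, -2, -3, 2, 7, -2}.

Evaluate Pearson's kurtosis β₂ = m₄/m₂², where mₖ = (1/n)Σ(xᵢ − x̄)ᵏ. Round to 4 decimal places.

1.4935

x̄ = 1.1667
Σ(xᵢ − x̄)² = 86.8333 ⇒ m₂ = 14.47222
Σ(xᵢ − x̄)⁴ = 1876.8194 ⇒ m₄ = 312.80324
m₂² = 209.44522
β₂ = m₄/m₂² = 312.80324 / 209.44522 ≈ 1.4935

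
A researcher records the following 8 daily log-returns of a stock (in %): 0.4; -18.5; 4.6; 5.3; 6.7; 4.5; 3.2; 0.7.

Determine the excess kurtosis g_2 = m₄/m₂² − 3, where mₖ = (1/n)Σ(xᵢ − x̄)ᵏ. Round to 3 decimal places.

2.351

x̄ = 0.8625
Σ(xᵢ − x̄)² = 461.5788 ⇒ m₂ = 57.69734
Σ(xᵢ − x̄)⁴ = 142503.8676 ⇒ m₄ = 17812.98345
m₂² = 3328.98348
g_2 = m₄/m₂² − 3 = 5.35088 − 3 ≈ 2.351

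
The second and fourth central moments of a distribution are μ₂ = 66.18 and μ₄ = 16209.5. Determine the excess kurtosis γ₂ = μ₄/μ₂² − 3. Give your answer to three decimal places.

μ₂² = 66.18² = 4379.79240
μ₄/μ₂² = 16209.5 / 4379.79240 = 3.70097
γ₂ = 3.70097 − 3 ≈ 0.701

0.701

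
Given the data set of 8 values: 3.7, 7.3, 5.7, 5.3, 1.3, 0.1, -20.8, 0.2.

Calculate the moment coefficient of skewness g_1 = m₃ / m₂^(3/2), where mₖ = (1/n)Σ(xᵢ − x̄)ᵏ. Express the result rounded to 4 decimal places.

x̄ = (3.7 + 7.3 + 5.7 + 5.3 + 1.3 + 0.1 - 20.8 + 0.2) / 8 = 0.3500
deviations (xᵢ − x̄): 3.3500, 6.9500, 5.3500, 4.9500, 0.9500, -0.2500, -21.1500, -0.1500
Σ(xᵢ − x̄)² = 560.9600 ⇒ m₂ = 560.9600/8 = 70.12000
Σ(xᵢ − x̄)³ = -8812.3170 ⇒ m₃ = -8812.3170/8 = -1101.53963
m₂^(3/2) = 70.12000^(1.5) = 587.16865
g_1 = m₃ / m₂^(3/2) = -1101.53963 / 587.16865 ≈ -1.8760

-1.8760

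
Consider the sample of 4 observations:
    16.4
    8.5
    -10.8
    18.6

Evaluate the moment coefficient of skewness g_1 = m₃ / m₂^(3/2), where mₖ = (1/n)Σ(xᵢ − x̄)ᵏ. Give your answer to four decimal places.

-0.8277

x̄ = (16.4 + 8.5 - 10.8 + 18.6) / 4 = 8.1750
deviations (xᵢ − x̄): 8.2250, 0.3250, -18.9750, 10.4250
Σ(xᵢ − x̄)² = 536.4875 ⇒ m₂ = 536.4875/4 = 134.12188
Σ(xᵢ − x̄)³ = -5142.5044 ⇒ m₃ = -5142.5044/4 = -1285.62609
m₂^(3/2) = 134.12188^(1.5) = 1553.27883
g_1 = m₃ / m₂^(3/2) = -1285.62609 / 1553.27883 ≈ -0.8277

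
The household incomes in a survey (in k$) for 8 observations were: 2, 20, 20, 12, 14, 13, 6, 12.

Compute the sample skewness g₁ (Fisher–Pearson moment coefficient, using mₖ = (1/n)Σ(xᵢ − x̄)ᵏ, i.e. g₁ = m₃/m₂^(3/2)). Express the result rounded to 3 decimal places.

-0.313

x̄ = (2 + 20 + 20 + 12 + 14 + 13 + 6 + 12) / 8 = 12.3750
deviations (xᵢ − x̄): -10.3750, 7.6250, 7.6250, -0.3750, 1.6250, 0.6250, -6.3750, -0.3750
Σ(xᵢ − x̄)² = 267.8750 ⇒ m₂ = 267.8750/8 = 33.48438
Σ(xᵢ − x̄)³ = -484.7813 ⇒ m₃ = -484.7813/8 = -60.59766
m₂^(3/2) = 33.48438^(1.5) = 193.75963
g₁ = m₃ / m₂^(3/2) = -60.59766 / 193.75963 ≈ -0.313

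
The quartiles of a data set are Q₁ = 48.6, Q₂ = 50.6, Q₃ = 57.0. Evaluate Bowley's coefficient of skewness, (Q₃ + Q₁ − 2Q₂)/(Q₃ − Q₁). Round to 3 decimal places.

0.524

numerator: Q₃ + Q₁ − 2Q₂ = 57.0 + 48.6 − 2×50.6 = 4.4000
denominator: Q₃ − Q₁ = 57.0 − 48.6 = 8.4000
Bowley skewness = 4.4000 / 8.4000 ≈ 0.524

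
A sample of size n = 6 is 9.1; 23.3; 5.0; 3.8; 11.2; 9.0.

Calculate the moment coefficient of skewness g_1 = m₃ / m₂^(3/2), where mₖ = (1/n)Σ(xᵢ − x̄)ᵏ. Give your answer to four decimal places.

1.1744

x̄ = (9.1 + 23.3 + 5.0 + 3.8 + 11.2 + 9.0) / 6 = 10.2333
deviations (xᵢ − x̄): -1.1333, 13.0667, -5.2333, -6.4333, 0.9667, -1.2333
Σ(xᵢ − x̄)² = 243.2533 ⇒ m₂ = 243.2533/6 = 40.54222
Σ(xᵢ − x̄)³ = 1818.9544 ⇒ m₃ = 1818.9544/6 = 303.15907
m₂^(3/2) = 40.54222^(1.5) = 258.14358
g_1 = m₃ / m₂^(3/2) = 303.15907 / 258.14358 ≈ 1.1744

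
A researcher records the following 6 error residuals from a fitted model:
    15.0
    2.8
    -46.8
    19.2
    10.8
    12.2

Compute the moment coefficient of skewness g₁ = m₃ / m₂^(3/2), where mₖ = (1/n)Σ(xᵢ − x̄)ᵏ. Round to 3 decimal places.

-1.602

x̄ = (15.0 + 2.8 - 46.8 + 19.2 + 10.8 + 12.2) / 6 = 2.2000
deviations (xᵢ − x̄): 12.8000, 0.6000, -49.0000, 17.0000, 8.6000, 10.0000
Σ(xᵢ − x̄)² = 3028.1600 ⇒ m₂ = 3028.1600/6 = 504.69333
Σ(xᵢ − x̄)³ = -109002.5760 ⇒ m₃ = -109002.5760/6 = -18167.09600
m₂^(3/2) = 504.69333^(1.5) = 11338.12791
g₁ = m₃ / m₂^(3/2) = -18167.09600 / 11338.12791 ≈ -1.602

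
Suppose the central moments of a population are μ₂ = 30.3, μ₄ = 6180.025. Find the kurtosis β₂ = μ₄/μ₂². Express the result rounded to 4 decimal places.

6.7314

μ₂² = 30.3² = 918.09000
μ₄/μ₂² = 6180.025 / 918.09000 = 6.73139
β₂ ≈ 6.7314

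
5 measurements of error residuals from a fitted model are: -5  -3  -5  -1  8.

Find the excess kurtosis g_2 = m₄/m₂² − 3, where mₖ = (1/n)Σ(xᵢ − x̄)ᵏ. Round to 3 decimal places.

-0.218

x̄ = -1.2000
Σ(xᵢ − x̄)² = 116.8000 ⇒ m₂ = 23.36000
Σ(xᵢ − x̄)⁴ = 7591.4560 ⇒ m₄ = 1518.29120
m₂² = 545.68960
g_2 = m₄/m₂² − 3 = 2.78233 − 3 ≈ -0.218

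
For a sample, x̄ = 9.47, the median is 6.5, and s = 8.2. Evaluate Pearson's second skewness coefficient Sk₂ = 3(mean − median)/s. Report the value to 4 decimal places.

1.0866

Sk₂ = 3(9.47 − 6.5) / 8.2 = 3 × 2.9700 / 8.2
    = 8.9100 / 8.2 ≈ 1.0866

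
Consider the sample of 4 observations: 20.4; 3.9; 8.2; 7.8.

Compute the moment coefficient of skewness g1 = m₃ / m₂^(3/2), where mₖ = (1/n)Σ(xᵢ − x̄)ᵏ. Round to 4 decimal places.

x̄ = (20.4 + 3.9 + 8.2 + 7.8) / 4 = 10.0750
deviations (xᵢ − x̄): 10.3250, -6.1750, -1.8750, -2.2750
Σ(xᵢ − x̄)² = 153.4275 ⇒ m₂ = 153.4275/4 = 38.35687
Σ(xᵢ − x̄)³ = 846.8801 ⇒ m₃ = 846.8801/4 = 211.72003
m₂^(3/2) = 38.35687^(1.5) = 237.55536
g1 = m₃ / m₂^(3/2) = 211.72003 / 237.55536 ≈ 0.8912

0.8912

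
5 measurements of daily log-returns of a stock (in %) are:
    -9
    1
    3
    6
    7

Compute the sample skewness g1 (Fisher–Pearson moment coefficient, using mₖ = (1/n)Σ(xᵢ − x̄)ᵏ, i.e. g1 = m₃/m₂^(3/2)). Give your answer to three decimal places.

x̄ = (-9 + 1 + 3 + 6 + 7) / 5 = 1.6000
deviations (xᵢ − x̄): -10.6000, -0.6000, 1.4000, 4.4000, 5.4000
Σ(xᵢ − x̄)² = 163.2000 ⇒ m₂ = 163.2000/5 = 32.64000
Σ(xᵢ − x̄)³ = -945.8400 ⇒ m₃ = -945.8400/5 = -189.16800
m₂^(3/2) = 32.64000^(1.5) = 186.47698
g1 = m₃ / m₂^(3/2) = -189.16800 / 186.47698 ≈ -1.014

-1.014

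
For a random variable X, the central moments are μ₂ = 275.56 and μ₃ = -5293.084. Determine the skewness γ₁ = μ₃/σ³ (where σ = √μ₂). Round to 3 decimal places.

-1.157

σ = √μ₂ = √275.56 = 16.60000
σ³ = μ₂^(3/2) = 4574.29600
γ₁ = μ₃/σ³ = -5293.084 / 4574.29600 ≈ -1.157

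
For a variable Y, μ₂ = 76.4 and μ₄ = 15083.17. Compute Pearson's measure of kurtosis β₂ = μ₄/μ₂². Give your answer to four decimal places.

2.5841

μ₂² = 76.4² = 5836.96000
μ₄/μ₂² = 15083.17 / 5836.96000 = 2.58408
β₂ ≈ 2.5841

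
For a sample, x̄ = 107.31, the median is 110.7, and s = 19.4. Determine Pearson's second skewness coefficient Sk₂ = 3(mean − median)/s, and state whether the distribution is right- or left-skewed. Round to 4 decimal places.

-0.5242, left-skewed

Sk₂ = 3(107.31 − 110.7) / 19.4 = 3 × -3.3900 / 19.4
    = -10.1700 / 19.4 ≈ -0.5242
Sk₂ < 0 ⇒ mean < median ⇒ left-skewed (negative skew).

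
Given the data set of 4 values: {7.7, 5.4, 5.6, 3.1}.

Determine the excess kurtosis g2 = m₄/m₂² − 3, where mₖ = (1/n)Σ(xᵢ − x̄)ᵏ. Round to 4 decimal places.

-1.0056

x̄ = 5.4500
Σ(xᵢ − x̄)² = 10.6100 ⇒ m₂ = 2.65250
Σ(xᵢ − x̄)⁴ = 56.1274 ⇒ m₄ = 14.03186
m₂² = 7.03576
g2 = m₄/m₂² − 3 = 1.99436 − 3 ≈ -1.0056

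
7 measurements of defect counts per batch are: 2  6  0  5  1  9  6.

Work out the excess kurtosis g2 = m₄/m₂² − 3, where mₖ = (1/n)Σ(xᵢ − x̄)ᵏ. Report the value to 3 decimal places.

x̄ = 4.1429
Σ(xᵢ − x̄)² = 62.8571 ⇒ m₂ = 8.97959
Σ(xᵢ − x̄)⁴ = 994.1341 ⇒ m₄ = 142.01916
m₂² = 80.63307
g2 = m₄/m₂² − 3 = 1.76130 − 3 ≈ -1.239

-1.239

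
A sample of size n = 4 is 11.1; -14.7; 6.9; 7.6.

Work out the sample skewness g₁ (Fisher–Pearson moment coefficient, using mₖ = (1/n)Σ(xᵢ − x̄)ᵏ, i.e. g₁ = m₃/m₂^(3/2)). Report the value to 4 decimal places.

-1.0682

x̄ = (11.1 - 14.7 + 6.9 + 7.6) / 4 = 2.7250
deviations (xᵢ − x̄): 8.3750, -17.4250, 4.1750, 4.8750
Σ(xᵢ − x̄)² = 414.9675 ⇒ m₂ = 414.9675/4 = 103.74188
Σ(xᵢ − x̄)³ = -4514.7056 ⇒ m₃ = -4514.7056/4 = -1128.67641
m₂^(3/2) = 103.74188^(1.5) = 1056.64996
g₁ = m₃ / m₂^(3/2) = -1128.67641 / 1056.64996 ≈ -1.0682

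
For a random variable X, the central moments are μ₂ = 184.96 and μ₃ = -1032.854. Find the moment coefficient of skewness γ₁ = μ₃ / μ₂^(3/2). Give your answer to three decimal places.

-0.411

σ = √μ₂ = √184.96 = 13.60000
σ³ = μ₂^(3/2) = 2515.45600
γ₁ = μ₃/σ³ = -1032.854 / 2515.45600 ≈ -0.411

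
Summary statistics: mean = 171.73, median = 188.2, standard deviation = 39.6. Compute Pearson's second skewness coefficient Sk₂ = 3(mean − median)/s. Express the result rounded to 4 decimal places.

-1.2477

Sk₂ = 3(171.73 − 188.2) / 39.6 = 3 × -16.4700 / 39.6
    = -49.4100 / 39.6 ≈ -1.2477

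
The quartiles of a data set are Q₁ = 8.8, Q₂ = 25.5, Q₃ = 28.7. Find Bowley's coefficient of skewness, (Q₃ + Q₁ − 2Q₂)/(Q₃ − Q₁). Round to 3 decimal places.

numerator: Q₃ + Q₁ − 2Q₂ = 28.7 + 8.8 − 2×25.5 = -13.5000
denominator: Q₃ − Q₁ = 28.7 − 8.8 = 19.9000
Bowley skewness = -13.5000 / 19.9000 ≈ -0.678

-0.678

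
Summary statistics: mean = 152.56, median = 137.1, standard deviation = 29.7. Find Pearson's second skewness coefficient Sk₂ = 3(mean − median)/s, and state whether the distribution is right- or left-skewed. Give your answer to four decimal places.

1.5616, right-skewed

Sk₂ = 3(152.56 − 137.1) / 29.7 = 3 × 15.4600 / 29.7
    = 46.3800 / 29.7 ≈ 1.5616
Sk₂ > 0 ⇒ mean > median ⇒ right-skewed (positive skew).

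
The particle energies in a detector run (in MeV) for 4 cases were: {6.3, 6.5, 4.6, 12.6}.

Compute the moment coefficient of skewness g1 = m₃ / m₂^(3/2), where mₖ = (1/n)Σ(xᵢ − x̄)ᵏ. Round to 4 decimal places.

x̄ = (6.3 + 6.5 + 4.6 + 12.6) / 4 = 7.5000
deviations (xᵢ − x̄): -1.2000, -1.0000, -2.9000, 5.1000
Σ(xᵢ − x̄)² = 36.8600 ⇒ m₂ = 36.8600/4 = 9.21500
Σ(xᵢ − x̄)³ = 105.5340 ⇒ m₃ = 105.5340/4 = 26.38350
m₂^(3/2) = 9.21500^(1.5) = 27.97326
g1 = m₃ / m₂^(3/2) = 26.38350 / 27.97326 ≈ 0.9432

0.9432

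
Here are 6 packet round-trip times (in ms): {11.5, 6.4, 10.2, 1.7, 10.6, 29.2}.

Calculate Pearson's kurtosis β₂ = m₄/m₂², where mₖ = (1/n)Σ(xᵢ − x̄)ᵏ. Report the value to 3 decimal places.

3.328

x̄ = 11.6000
Σ(xᵢ − x̄)² = 437.7800 ⇒ m₂ = 72.96333
Σ(xᵢ − x̄)⁴ = 106293.2210 ⇒ m₄ = 17715.53683
m₂² = 5323.64801
β₂ = m₄/m₂² = 17715.53683 / 5323.64801 ≈ 3.328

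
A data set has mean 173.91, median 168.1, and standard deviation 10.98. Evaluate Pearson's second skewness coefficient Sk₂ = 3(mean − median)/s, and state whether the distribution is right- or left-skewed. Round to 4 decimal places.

Sk₂ = 3(173.91 − 168.1) / 10.98 = 3 × 5.8100 / 10.98
    = 17.4300 / 10.98 ≈ 1.5874
Sk₂ > 0 ⇒ mean > median ⇒ right-skewed (positive skew).

1.5874, right-skewed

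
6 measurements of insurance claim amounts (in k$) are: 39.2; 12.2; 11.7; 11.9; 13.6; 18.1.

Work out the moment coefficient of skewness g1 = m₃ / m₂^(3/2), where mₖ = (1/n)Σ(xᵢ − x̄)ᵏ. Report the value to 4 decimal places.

1.6079

x̄ = (39.2 + 12.2 + 11.7 + 11.9 + 13.6 + 18.1) / 6 = 17.7833
deviations (xᵢ − x̄): 21.4167, -5.5833, -6.0833, -5.8833, -4.1833, 0.3167
Σ(xᵢ − x̄)² = 579.0683 ⇒ m₂ = 579.0683/6 = 96.51139
Σ(xᵢ − x̄)³ = 9147.2604 ⇒ m₃ = 9147.2604/6 = 1524.54341
m₂^(3/2) = 96.51139^(1.5) = 948.12991
g1 = m₃ / m₂^(3/2) = 1524.54341 / 948.12991 ≈ 1.6079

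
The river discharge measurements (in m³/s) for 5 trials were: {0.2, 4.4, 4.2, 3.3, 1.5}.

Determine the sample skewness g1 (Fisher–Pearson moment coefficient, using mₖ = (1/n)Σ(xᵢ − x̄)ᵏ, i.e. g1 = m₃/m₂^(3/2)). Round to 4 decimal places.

x̄ = (0.2 + 4.4 + 4.2 + 3.3 + 1.5) / 5 = 2.7200
deviations (xᵢ − x̄): -2.5200, 1.6800, 1.4800, 0.5800, -1.2200
Σ(xᵢ − x̄)² = 13.1880 ⇒ m₂ = 13.1880/5 = 2.63760
Σ(xᵢ − x̄)³ = -9.6403 ⇒ m₃ = -9.6403/5 = -1.92806
m₂^(3/2) = 2.63760^(1.5) = 4.28364
g1 = m₃ / m₂^(3/2) = -1.92806 / 4.28364 ≈ -0.4501

-0.4501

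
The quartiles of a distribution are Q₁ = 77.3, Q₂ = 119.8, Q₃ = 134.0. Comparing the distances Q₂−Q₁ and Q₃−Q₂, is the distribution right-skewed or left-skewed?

Q₂ − Q₁ = 42.5;  Q₃ − Q₂ = 14.2
Q₂ − Q₁ > Q₃ − Q₂ ⇒ the lower half is more spread out ⇒ left-skewed.

left-skewed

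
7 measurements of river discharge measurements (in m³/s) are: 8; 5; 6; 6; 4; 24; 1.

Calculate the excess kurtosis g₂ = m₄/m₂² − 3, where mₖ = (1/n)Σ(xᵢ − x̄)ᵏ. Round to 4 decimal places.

x̄ = 7.7143
Σ(xᵢ − x̄)² = 337.4286 ⇒ m₂ = 48.20408
Σ(xᵢ − x̄)⁴ = 72638.2682 ⇒ m₄ = 10376.89546
m₂² = 2323.63349
g₂ = m₄/m₂² − 3 = 4.46581 − 3 ≈ 1.4658

1.4658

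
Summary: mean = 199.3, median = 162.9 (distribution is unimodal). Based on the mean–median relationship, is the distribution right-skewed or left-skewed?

right-skewed

mean − median = 199.3 − 162.9 = 36.4
mean > median ⇒ the longer tail is on the right ⇒ right-skewed (positively skewed).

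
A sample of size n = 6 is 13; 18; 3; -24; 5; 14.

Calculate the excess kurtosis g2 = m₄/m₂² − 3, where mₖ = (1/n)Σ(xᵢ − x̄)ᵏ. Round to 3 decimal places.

0.274

x̄ = 4.8333
Σ(xᵢ − x̄)² = 1158.8333 ⇒ m₂ = 193.13889
Σ(xᵢ − x̄)⁴ = 732735.4861 ⇒ m₄ = 122122.58102
m₂² = 37302.63040
g2 = m₄/m₂² − 3 = 3.27383 − 3 ≈ 0.274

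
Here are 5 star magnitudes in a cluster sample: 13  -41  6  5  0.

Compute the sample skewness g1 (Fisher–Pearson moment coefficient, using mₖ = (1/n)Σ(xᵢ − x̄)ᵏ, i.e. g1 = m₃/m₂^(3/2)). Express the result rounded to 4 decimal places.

x̄ = (13 - 41 + 6 + 5 + 0) / 5 = -3.4000
deviations (xᵢ − x̄): 16.4000, -37.6000, 9.4000, 8.4000, 3.4000
Σ(xᵢ − x̄)² = 1853.2000 ⇒ m₂ = 1853.2000/5 = 370.64000
Σ(xᵢ − x̄)³ = -47283.8400 ⇒ m₃ = -47283.8400/5 = -9456.76800
m₂^(3/2) = 370.64000^(1.5) = 7135.56605
g1 = m₃ / m₂^(3/2) = -9456.76800 / 7135.56605 ≈ -1.3253

-1.3253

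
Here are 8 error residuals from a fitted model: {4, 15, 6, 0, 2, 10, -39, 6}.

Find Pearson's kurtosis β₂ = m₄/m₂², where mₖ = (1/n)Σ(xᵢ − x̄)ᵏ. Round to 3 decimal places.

5.312

x̄ = 0.5000
Σ(xᵢ − x̄)² = 1936.0000 ⇒ m₂ = 242.00000
Σ(xᵢ − x̄)⁴ = 2488715.5000 ⇒ m₄ = 311089.43750
m₂² = 58564.00000
β₂ = m₄/m₂² = 311089.43750 / 58564.00000 ≈ 5.312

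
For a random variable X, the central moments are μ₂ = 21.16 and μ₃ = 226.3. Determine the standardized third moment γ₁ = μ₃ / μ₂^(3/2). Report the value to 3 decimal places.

2.325

σ = √μ₂ = √21.16 = 4.60000
σ³ = μ₂^(3/2) = 97.33600
γ₁ = μ₃/σ³ = 226.3 / 97.33600 ≈ 2.325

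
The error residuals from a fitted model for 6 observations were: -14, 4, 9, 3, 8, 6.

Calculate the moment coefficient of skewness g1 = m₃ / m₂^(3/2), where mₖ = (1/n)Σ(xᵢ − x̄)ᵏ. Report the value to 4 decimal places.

-1.5048

x̄ = (-14 + 4 + 9 + 3 + 8 + 6) / 6 = 2.6667
deviations (xᵢ − x̄): -16.6667, 1.3333, 6.3333, 0.3333, 5.3333, 3.3333
Σ(xᵢ − x̄)² = 359.3333 ⇒ m₂ = 359.3333/6 = 59.88889
Σ(xᵢ − x̄)³ = -4184.4444 ⇒ m₃ = -4184.4444/6 = -697.40741
m₂^(3/2) = 59.88889^(1.5) = 463.46760
g1 = m₃ / m₂^(3/2) = -697.40741 / 463.46760 ≈ -1.5048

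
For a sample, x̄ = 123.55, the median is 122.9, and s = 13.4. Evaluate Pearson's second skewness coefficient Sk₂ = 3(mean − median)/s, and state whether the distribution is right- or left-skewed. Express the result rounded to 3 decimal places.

Sk₂ = 3(123.55 − 122.9) / 13.4 = 3 × 0.6500 / 13.4
    = 1.9500 / 13.4 ≈ 0.146
Sk₂ > 0 ⇒ mean > median ⇒ right-skewed (positive skew).

0.146, right-skewed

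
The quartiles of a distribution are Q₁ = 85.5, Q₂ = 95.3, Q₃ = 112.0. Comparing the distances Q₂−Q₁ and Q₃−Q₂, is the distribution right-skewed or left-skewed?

right-skewed

Q₂ − Q₁ = 9.8;  Q₃ − Q₂ = 16.7
Q₃ − Q₂ > Q₂ − Q₁ ⇒ the upper half is more spread out ⇒ right-skewed.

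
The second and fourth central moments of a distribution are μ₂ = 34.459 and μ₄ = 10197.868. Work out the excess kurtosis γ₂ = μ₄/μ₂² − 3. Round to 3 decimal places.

μ₂² = 34.459² = 1187.42268
μ₄/μ₂² = 10197.868 / 1187.42268 = 8.58824
γ₂ = 8.58824 − 3 ≈ 5.588

5.588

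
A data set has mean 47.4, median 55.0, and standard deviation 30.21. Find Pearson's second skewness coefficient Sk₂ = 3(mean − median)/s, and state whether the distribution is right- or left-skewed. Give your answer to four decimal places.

-0.7547, left-skewed

Sk₂ = 3(47.4 − 55.0) / 30.21 = 3 × -7.6000 / 30.21
    = -22.8000 / 30.21 ≈ -0.7547
Sk₂ < 0 ⇒ mean < median ⇒ left-skewed (negative skew).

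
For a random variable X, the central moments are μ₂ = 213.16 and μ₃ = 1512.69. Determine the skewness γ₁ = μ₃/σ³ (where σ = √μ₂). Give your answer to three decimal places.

σ = √μ₂ = √213.16 = 14.60000
σ³ = μ₂^(3/2) = 3112.13600
γ₁ = μ₃/σ³ = 1512.69 / 3112.13600 ≈ 0.486

0.486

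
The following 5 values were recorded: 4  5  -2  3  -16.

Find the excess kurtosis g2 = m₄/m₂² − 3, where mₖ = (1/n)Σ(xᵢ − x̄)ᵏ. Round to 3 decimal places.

-0.246

x̄ = -1.2000
Σ(xᵢ − x̄)² = 302.8000 ⇒ m₂ = 60.56000
Σ(xᵢ − x̄)⁴ = 50498.8960 ⇒ m₄ = 10099.77920
m₂² = 3667.51360
g2 = m₄/m₂² − 3 = 2.75385 − 3 ≈ -0.246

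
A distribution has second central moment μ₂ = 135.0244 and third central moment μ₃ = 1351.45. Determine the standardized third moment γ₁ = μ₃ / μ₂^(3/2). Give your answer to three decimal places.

σ = √μ₂ = √135.0244 = 11.62000
σ³ = μ₂^(3/2) = 1568.98353
γ₁ = μ₃/σ³ = 1351.45 / 1568.98353 ≈ 0.861

0.861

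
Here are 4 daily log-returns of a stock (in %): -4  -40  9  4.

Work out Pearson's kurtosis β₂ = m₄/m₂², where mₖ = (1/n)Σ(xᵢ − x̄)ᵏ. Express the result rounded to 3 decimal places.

x̄ = -7.7500
Σ(xᵢ − x̄)² = 1472.7500 ⇒ m₂ = 368.18750
Σ(xᵢ − x̄)⁴ = 1179704.3281 ⇒ m₄ = 294926.08203
m₂² = 135562.03516
β₂ = m₄/m₂² = 294926.08203 / 135562.03516 ≈ 2.176

2.176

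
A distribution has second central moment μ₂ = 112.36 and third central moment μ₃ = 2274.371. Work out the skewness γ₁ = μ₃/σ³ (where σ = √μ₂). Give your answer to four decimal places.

1.9096

σ = √μ₂ = √112.36 = 10.60000
σ³ = μ₂^(3/2) = 1191.01600
γ₁ = μ₃/σ³ = 2274.371 / 1191.01600 ≈ 1.9096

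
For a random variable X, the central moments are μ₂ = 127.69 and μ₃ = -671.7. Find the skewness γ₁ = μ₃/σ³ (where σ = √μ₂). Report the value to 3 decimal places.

-0.466

σ = √μ₂ = √127.69 = 11.30000
σ³ = μ₂^(3/2) = 1442.89700
γ₁ = μ₃/σ³ = -671.7 / 1442.89700 ≈ -0.466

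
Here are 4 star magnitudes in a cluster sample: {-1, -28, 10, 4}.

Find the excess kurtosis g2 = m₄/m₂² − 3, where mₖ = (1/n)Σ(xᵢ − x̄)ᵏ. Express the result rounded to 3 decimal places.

x̄ = -3.7500
Σ(xᵢ − x̄)² = 844.7500 ⇒ m₂ = 211.18750
Σ(xᵢ − x̄)⁴ = 385226.8281 ⇒ m₄ = 96306.70703
m₂² = 44600.16016
g2 = m₄/m₂² − 3 = 2.15934 − 3 ≈ -0.841

-0.841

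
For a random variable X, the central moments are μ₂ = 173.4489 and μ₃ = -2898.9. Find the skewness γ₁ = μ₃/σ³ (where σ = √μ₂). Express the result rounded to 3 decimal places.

-1.269

σ = √μ₂ = √173.4489 = 13.17000
σ³ = μ₂^(3/2) = 2284.32201
γ₁ = μ₃/σ³ = -2898.9 / 2284.32201 ≈ -1.269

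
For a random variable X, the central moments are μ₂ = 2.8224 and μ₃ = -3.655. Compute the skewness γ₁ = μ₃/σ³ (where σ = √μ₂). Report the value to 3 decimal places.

σ = √μ₂ = √2.8224 = 1.68000
σ³ = μ₂^(3/2) = 4.74163
γ₁ = μ₃/σ³ = -3.655 / 4.74163 ≈ -0.771

-0.771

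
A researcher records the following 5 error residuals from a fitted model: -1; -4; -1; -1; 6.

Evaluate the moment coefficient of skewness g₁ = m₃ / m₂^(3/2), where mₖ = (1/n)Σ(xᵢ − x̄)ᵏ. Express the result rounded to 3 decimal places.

x̄ = (-1 - 4 - 1 - 1 + 6) / 5 = -0.2000
deviations (xᵢ − x̄): -0.8000, -3.8000, -0.8000, -0.8000, 6.2000
Σ(xᵢ − x̄)² = 54.8000 ⇒ m₂ = 54.8000/5 = 10.96000
Σ(xᵢ − x̄)³ = 181.9200 ⇒ m₃ = 181.9200/5 = 36.38400
m₂^(3/2) = 10.96000^(1.5) = 36.28406
g₁ = m₃ / m₂^(3/2) = 36.38400 / 36.28406 ≈ 1.003

1.003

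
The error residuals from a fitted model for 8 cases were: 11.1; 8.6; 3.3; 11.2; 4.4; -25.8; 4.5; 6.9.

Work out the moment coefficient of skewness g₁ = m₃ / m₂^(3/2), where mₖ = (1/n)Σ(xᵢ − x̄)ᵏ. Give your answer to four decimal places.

x̄ = (11.1 + 8.6 + 3.3 + 11.2 + 4.4 - 25.8 + 4.5 + 6.9) / 8 = 3.0250
deviations (xᵢ − x̄): 8.0750, 5.5750, 0.2750, 8.1750, 1.3750, -28.8250, 1.4750, 3.8750
Σ(xᵢ − x̄)² = 1013.1550 ⇒ m₂ = 1013.1550/8 = 126.64438
Σ(xᵢ − x̄)³ = -22639.9687 ⇒ m₃ = -22639.9687/8 = -2829.99609
m₂^(3/2) = 126.64438^(1.5) = 1425.20999
g₁ = m₃ / m₂^(3/2) = -2829.99609 / 1425.20999 ≈ -1.9857

-1.9857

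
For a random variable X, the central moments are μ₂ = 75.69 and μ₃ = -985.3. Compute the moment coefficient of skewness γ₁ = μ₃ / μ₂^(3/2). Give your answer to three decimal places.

-1.496

σ = √μ₂ = √75.69 = 8.70000
σ³ = μ₂^(3/2) = 658.50300
γ₁ = μ₃/σ³ = -985.3 / 658.50300 ≈ -1.496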